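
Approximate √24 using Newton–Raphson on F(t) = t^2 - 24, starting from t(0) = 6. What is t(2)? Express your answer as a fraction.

49/10

F'(t) = 2t.
F(6) = 12, F'(6) = 12, so t(1) = 6 - 12/12 = 5.
F(5) = 1, F'(5) = 10, so t(2) = 5 - 1/10 = 49/10.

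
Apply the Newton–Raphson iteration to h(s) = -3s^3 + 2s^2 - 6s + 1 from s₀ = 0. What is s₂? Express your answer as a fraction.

35/201

h'(s) = -9s^2 + 4s - 6.
h(0) = 1, h'(0) = -6, so s₁ = 0 - 1/(-6) = 1/6.
h(1/6) = 1/24, h'(1/6) = -67/12, so s₂ = (1/6) - (1/24)/(-67/12) = 35/201.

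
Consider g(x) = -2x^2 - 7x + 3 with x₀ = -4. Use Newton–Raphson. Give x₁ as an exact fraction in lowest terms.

-35/9

g'(x) = -4x - 7.
g(-4) = -1, g'(-4) = 9, so x₁ = (-4) - (-1)/9 = -35/9.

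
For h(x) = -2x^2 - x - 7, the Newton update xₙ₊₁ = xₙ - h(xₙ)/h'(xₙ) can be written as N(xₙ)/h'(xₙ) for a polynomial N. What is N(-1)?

h'(x) = -4x - 1.
N(x) = x·h'(x) - h(x) = x·(-4x - 1) - (-2x^2 - x - 7) = -2x^2 + 7.
N(-1) = 5.

5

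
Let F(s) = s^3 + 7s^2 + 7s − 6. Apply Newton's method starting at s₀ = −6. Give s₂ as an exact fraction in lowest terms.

F'(s) = 3s^2 + 14s + 7.
F(−6) = −12, F'(−6) = 31, so s₁ = (−6) − (−12)/31 = −174/31.
F(−174/31) = −47376/29791, F'(−174/31) = 22039/961, so s₂ = (−174/31) − (−47376/29791)/(22039/961) = −3787410/683209.

−3787410/683209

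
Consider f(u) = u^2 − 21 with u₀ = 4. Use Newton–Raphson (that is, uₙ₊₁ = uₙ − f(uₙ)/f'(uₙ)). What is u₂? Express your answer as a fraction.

f'(u) = 2u.
f(4) = −5, f'(4) = 8, so u₁ = 4 − (−5)/8 = 37/8.
f(37/8) = 25/64, f'(37/8) = 37/4, so u₂ = (37/8) − (25/64)/(37/4) = 2713/592.

2713/592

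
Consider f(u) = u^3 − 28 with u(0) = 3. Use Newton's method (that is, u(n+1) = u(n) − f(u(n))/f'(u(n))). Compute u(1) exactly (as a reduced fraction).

f'(u) = 3u^2.
f(3) = −1, f'(3) = 27, so u(1) = 3 − (−1)/27 = 82/27.

82/27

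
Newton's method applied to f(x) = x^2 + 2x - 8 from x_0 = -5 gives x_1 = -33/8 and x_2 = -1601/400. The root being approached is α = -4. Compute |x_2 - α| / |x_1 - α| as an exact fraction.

1/50

x_1 - α = -33/8 - (-4) = -33/8 + 4 = -1/8, so |x_1 - α| = 1/8.
x_2 - α = -1601/400 - (-4) = -1601/400 + 4 = -1/400, so |x_2 - α| = 1/400.
Ratio = (1/400) / (1/8) = 1/50.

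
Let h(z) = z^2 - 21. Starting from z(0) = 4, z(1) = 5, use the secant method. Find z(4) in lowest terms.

4051/884

h(4) = -5, h(5) = 4. z(2) = 5 - 4·(5 - 4)/(4 - (-5)) = 41/9.
h(5) = 4, h(41/9) = -20/81. z(3) = (41/9) - (-20/81)·((41/9) - 5)/((-20/81) - 4) = 197/43.
h(41/9) = -20/81, h(197/43) = -20/1849. z(4) = (197/43) - (-20/1849)·((197/43) - (41/9))/((-20/1849) - (-20/81)) = 4051/884.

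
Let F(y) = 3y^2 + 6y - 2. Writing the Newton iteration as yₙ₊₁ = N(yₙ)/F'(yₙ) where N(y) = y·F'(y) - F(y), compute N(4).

F'(y) = 6y + 6.
N(y) = y·F'(y) - F(y) = y·(6y + 6) - (3y^2 + 6y - 2) = 3y^2 + 2.
N(4) = 50.

50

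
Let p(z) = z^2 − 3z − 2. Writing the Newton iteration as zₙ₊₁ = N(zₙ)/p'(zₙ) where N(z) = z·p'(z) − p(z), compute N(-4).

p'(z) = 2z − 3.
N(z) = z·p'(z) − p(z) = z·(2z − 3) − (z^2 − 3z − 2) = z^2 + 2.
N(-4) = 18.

18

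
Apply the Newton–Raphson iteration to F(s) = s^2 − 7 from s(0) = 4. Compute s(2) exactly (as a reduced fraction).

977/368

F'(s) = 2s.
F(4) = 9, F'(4) = 8, so s(1) = 4 − 9/8 = 23/8.
F(23/8) = 81/64, F'(23/8) = 23/4, so s(2) = (23/8) − (81/64)/(23/4) = 977/368.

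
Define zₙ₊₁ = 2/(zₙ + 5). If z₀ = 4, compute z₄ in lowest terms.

506/1359

z₁ = 2/(4 + 5) = 2/9.
z₂ = 2/(2/9 + 5) = 18/47.
z₃ = 2/(18/47 + 5) = 94/253.
z₄ = 2/(94/253 + 5) = 506/1359.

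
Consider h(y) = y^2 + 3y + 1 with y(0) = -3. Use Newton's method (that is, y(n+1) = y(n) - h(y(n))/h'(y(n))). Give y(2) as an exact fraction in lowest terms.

-55/21

h'(y) = 2y + 3.
h(-3) = 1, h'(-3) = -3, so y(1) = (-3) - 1/(-3) = -8/3.
h(-8/3) = 1/9, h'(-8/3) = -7/3, so y(2) = (-8/3) - (1/9)/(-7/3) = -55/21.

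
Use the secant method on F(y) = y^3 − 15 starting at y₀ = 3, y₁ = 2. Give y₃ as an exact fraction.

12885/5179

F(3) = 12, F(2) = −7. y₂ = 2 − (−7)·(2 − 3)/((−7) − 12) = 45/19.
F(2) = −7, F(45/19) = −11760/6859. y₃ = (45/19) − (−11760/6859)·((45/19) − 2)/((−11760/6859) − (−7)) = 12885/5179.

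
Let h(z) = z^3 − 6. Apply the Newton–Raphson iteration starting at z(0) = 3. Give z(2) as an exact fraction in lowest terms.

10187/5400

h'(z) = 3z^2.
h(3) = 21, h'(3) = 27, so z(1) = 3 − 21/27 = 20/9.
h(20/9) = 3626/729, h'(20/9) = 400/27, so z(2) = (20/9) − (3626/729)/(400/27) = 10187/5400.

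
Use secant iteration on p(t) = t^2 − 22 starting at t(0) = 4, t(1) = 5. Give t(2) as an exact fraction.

14/3

p(4) = −6, p(5) = 3. t(2) = 5 − 3·(5 − 4)/(3 − (−6)) = 14/3.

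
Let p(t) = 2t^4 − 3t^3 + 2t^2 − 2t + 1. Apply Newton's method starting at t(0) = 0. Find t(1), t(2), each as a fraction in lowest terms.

t(1) = 1/2, t(2) = 7/10

p'(t) = 8t^3 − 9t^2 + 4t − 2.
p(0) = 1, p'(0) = −2, so t(1) = 0 − 1/(−2) = 1/2.
p(1/2) = 1/4, p'(1/2) = −5/4, so t(2) = (1/2) − (1/4)/(−5/4) = 7/10.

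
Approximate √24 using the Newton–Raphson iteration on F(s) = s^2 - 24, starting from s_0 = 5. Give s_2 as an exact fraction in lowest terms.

F'(s) = 2s.
F(5) = 1, F'(5) = 10, so s_1 = 5 - 1/10 = 49/10.
F(49/10) = 1/100, F'(49/10) = 49/5, so s_2 = (49/10) - (1/100)/(49/5) = 4801/980.

4801/980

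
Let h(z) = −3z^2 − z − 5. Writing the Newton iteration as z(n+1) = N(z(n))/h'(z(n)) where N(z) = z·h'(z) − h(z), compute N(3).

−22

h'(z) = −6z − 1.
N(z) = z·h'(z) − h(z) = z·(−6z − 1) − (−3z^2 − z − 5) = −3z^2 + 5.
N(3) = −22.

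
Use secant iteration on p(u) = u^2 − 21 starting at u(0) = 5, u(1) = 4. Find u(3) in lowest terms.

p(5) = 4, p(4) = −5. u(2) = 4 − (−5)·(4 − 5)/((−5) − 4) = 41/9.
p(4) = −5, p(41/9) = −20/81. u(3) = (41/9) − (−20/81)·((41/9) − 4)/((−20/81) − (−5)) = 353/77.

353/77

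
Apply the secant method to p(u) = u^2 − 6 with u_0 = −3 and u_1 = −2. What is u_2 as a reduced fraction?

p(−3) = 3, p(−2) = −2. u_2 = (−2) − (−2)·((−2) − (−3))/((−2) − 3) = −12/5.

−12/5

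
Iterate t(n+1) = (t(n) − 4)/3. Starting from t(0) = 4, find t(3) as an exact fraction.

t(1) = (4 − 4)/3 = 0.
t(2) = (0 − 4)/3 = −4/3.
t(3) = ((−4/3) − 4)/3 = −16/9.

−16/9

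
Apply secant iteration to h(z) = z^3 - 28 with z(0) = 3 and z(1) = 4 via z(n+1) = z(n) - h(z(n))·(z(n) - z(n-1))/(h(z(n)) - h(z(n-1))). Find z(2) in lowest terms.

112/37

h(3) = -1, h(4) = 36. z(2) = 4 - 36·(4 - 3)/(36 - (-1)) = 112/37.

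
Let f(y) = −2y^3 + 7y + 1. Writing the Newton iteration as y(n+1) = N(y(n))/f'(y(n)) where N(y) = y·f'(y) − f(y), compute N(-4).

f'(y) = −6y^2 + 7.
N(y) = y·f'(y) − f(y) = y·(−6y^2 + 7) − (−2y^3 + 7y + 1) = −4y^3 − 1.
N(-4) = 255.

255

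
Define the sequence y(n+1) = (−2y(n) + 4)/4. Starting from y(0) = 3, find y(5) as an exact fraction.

y(1) = (−2·3 + 4)/4 = −1/2.
y(2) = (−2·(−1/2) + 4)/4 = 5/4.
y(3) = (−2·(5/4) + 4)/4 = 3/8.
y(4) = (−2·(3/8) + 4)/4 = 13/16.
y(5) = (−2·(13/16) + 4)/4 = 19/32.

19/32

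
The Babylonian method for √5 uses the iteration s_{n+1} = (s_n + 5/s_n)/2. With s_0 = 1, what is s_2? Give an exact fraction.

s_1 = (1 + 5/1)/2 = 3.
s_2 = (3 + 5/3)/2 = 7/3.

7/3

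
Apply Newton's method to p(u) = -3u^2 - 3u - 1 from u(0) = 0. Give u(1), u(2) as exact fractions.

u(1) = -1/3, u(2) = -2/3

p'(u) = -6u - 3.
p(0) = -1, p'(0) = -3, so u(1) = 0 - (-1)/(-3) = -1/3.
p(-1/3) = -1/3, p'(-1/3) = -1, so u(2) = (-1/3) - (-1/3)/(-1) = -2/3.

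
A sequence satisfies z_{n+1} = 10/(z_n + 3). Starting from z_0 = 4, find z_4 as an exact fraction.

1630/799

z_1 = 10/(4 + 3) = 10/7.
z_2 = 10/(10/7 + 3) = 70/31.
z_3 = 10/(70/31 + 3) = 310/163.
z_4 = 10/(310/163 + 3) = 1630/799.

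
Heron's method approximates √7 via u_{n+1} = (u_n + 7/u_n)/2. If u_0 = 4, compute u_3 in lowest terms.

u_1 = (4 + 7/4)/2 = 23/8.
u_2 = (23/8 + 7/(23/8))/2 = 977/368.
u_3 = (977/368 + 7/(977/368))/2 = 1902497/719072.

1902497/719072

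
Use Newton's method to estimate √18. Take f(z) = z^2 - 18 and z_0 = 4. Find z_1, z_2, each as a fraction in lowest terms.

f'(z) = 2z.
f(4) = -2, f'(4) = 8, so z_1 = 4 - (-2)/8 = 17/4.
f(17/4) = 1/16, f'(17/4) = 17/2, so z_2 = (17/4) - (1/16)/(17/2) = 577/136.

z_1 = 17/4, z_2 = 577/136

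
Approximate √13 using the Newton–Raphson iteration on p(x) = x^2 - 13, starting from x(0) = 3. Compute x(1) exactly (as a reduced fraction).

11/3

p'(x) = 2x.
p(3) = -4, p'(3) = 6, so x(1) = 3 - (-4)/6 = 11/3.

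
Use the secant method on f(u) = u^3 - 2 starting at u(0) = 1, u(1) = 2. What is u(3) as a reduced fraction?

75/62

f(1) = -1, f(2) = 6. u(2) = 2 - 6·(2 - 1)/(6 - (-1)) = 8/7.
f(2) = 6, f(8/7) = -174/343. u(3) = (8/7) - (-174/343)·((8/7) - 2)/((-174/343) - 6) = 75/62.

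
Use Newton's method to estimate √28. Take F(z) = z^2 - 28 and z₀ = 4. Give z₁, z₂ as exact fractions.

z₁ = 11/2, z₂ = 233/44

F'(z) = 2z.
F(4) = -12, F'(4) = 8, so z₁ = 4 - (-12)/8 = 11/2.
F(11/2) = 9/4, F'(11/2) = 11, so z₂ = (11/2) - (9/4)/11 = 233/44.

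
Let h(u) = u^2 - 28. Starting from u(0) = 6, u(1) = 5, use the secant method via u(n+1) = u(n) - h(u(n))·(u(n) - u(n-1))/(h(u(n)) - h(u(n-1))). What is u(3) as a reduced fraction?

h(6) = 8, h(5) = -3. u(2) = 5 - (-3)·(5 - 6)/((-3) - 8) = 58/11.
h(5) = -3, h(58/11) = -24/121. u(3) = (58/11) - (-24/121)·((58/11) - 5)/((-24/121) - (-3)) = 598/113.

598/113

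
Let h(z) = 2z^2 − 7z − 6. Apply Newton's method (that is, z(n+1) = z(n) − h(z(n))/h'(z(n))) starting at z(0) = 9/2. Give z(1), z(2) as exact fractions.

h'(z) = 4z − 7.
h(9/2) = 3, h'(9/2) = 11, so z(1) = (9/2) − 3/11 = 93/22.
h(93/22) = 18/121, h'(93/22) = 109/11, so z(2) = (93/22) − (18/121)/(109/11) = 10101/2398.

z(1) = 93/22, z(2) = 10101/2398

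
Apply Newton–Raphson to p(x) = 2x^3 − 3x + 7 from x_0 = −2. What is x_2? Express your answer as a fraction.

p'(x) = 6x^2 − 3.
p(−2) = −3, p'(−2) = 21, so x_1 = (−2) − (−3)/21 = −13/7.
p(−13/7) = −82/343, p'(−13/7) = 867/49, so x_2 = (−13/7) − (−82/343)/(867/49) = −11189/6069.

−11189/6069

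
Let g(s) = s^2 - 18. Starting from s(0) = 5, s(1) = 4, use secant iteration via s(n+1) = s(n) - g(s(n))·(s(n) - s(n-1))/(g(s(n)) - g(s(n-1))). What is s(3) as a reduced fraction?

g(5) = 7, g(4) = -2. s(2) = 4 - (-2)·(4 - 5)/((-2) - 7) = 38/9.
g(4) = -2, g(38/9) = -14/81. s(3) = (38/9) - (-14/81)·((38/9) - 4)/((-14/81) - (-2)) = 157/37.

157/37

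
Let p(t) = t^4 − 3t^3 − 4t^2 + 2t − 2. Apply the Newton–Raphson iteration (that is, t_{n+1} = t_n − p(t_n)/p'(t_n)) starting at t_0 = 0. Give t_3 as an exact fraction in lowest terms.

p'(t) = 4t^3 − 9t^2 − 8t + 2.
p(0) = −2, p'(0) = 2, so t_1 = 0 − (−2)/2 = 1.
p(1) = −6, p'(1) = −11, so t_2 = 1 − (−6)/(−11) = 5/11.
p(5/11) = −31572/14641, p'(5/11) = −4153/1331, so t_3 = (5/11) − (−31572/14641)/(−4153/1331) = −10807/45683.

−10807/45683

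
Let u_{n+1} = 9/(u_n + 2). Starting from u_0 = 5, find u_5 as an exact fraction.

u_1 = 9/(5 + 2) = 9/7.
u_2 = 9/(9/7 + 2) = 63/23.
u_3 = 9/(63/23 + 2) = 207/109.
u_4 = 9/(207/109 + 2) = 981/425.
u_5 = 9/(981/425 + 2) = 3825/1831.

3825/1831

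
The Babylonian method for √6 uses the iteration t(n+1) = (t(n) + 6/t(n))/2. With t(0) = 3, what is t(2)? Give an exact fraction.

t(1) = (3 + 6/3)/2 = 5/2.
t(2) = (5/2 + 6/(5/2))/2 = 49/20.

49/20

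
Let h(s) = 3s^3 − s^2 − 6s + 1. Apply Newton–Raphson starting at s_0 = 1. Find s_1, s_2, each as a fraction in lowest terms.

h'(s) = 9s^2 − 2s − 6.
h(1) = −3, h'(1) = 1, so s_1 = 1 − (−3)/1 = 4.
h(4) = 153, h'(4) = 130, so s_2 = 4 − 153/130 = 367/130.

s_1 = 4, s_2 = 367/130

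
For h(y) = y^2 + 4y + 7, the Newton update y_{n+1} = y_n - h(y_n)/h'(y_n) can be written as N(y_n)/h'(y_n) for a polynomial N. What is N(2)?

h'(y) = 2y + 4.
N(y) = y·h'(y) - h(y) = y·(2y + 4) - (y^2 + 4y + 7) = y^2 - 7.
N(2) = -3.

-3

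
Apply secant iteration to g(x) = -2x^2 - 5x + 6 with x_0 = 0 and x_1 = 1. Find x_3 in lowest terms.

54/61

g(0) = 6, g(1) = -1. x_2 = 1 - (-1)·(1 - 0)/((-1) - 6) = 6/7.
g(1) = -1, g(6/7) = 12/49. x_3 = (6/7) - (12/49)·((6/7) - 1)/((12/49) - (-1)) = 54/61.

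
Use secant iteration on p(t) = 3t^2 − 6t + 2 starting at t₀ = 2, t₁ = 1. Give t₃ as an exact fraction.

2

p(2) = 2, p(1) = −1. t₂ = 1 − (−1)·(1 − 2)/((−1) − 2) = 4/3.
p(1) = −1, p(4/3) = −2/3. t₃ = (4/3) − (−2/3)·((4/3) − 1)/((−2/3) − (−1)) = 2.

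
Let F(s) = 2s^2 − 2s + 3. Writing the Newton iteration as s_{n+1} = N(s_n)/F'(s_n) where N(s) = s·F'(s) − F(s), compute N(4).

29

F'(s) = 4s − 2.
N(s) = s·F'(s) − F(s) = s·(4s − 2) − (2s^2 − 2s + 3) = 2s^2 − 3.
N(4) = 29.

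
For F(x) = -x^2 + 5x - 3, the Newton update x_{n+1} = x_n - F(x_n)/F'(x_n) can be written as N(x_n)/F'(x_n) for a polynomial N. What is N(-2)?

F'(x) = -2x + 5.
N(x) = x·F'(x) - F(x) = x·(-2x + 5) - (-x^2 + 5x - 3) = -x^2 + 3.
N(-2) = -1.

-1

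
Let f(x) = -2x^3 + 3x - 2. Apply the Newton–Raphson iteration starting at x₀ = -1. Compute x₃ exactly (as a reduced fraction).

f'(x) = -6x^2 + 3.
f(-1) = -3, f'(-1) = -3, so x₁ = (-1) - (-3)/(-3) = -2.
f(-2) = 8, f'(-2) = -21, so x₂ = (-2) - 8/(-21) = -34/21.
f(-34/21) = 15104/9261, f'(-34/21) = -1871/147, so x₃ = (-34/21) - (15104/9261)/(-1871/147) = -175738/117873.

-175738/117873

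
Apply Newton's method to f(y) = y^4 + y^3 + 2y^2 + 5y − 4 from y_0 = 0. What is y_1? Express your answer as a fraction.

f'(y) = 4y^3 + 3y^2 + 4y + 5.
f(0) = −4, f'(0) = 5, so y_1 = 0 − (−4)/5 = 4/5.

4/5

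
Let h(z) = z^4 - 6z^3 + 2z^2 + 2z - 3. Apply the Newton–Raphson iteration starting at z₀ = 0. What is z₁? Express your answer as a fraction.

3/2

h'(z) = 4z^3 - 18z^2 + 4z + 2.
h(0) = -3, h'(0) = 2, so z₁ = 0 - (-3)/2 = 3/2.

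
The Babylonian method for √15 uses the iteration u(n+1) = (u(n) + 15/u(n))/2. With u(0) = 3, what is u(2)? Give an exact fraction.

31/8

u(1) = (3 + 15/3)/2 = 4.
u(2) = (4 + 15/4)/2 = 31/8.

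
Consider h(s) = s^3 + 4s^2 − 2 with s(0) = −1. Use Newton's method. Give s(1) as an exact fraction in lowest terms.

h'(s) = 3s^2 + 8s.
h(−1) = 1, h'(−1) = −5, so s(1) = (−1) − 1/(−5) = −4/5.

−4/5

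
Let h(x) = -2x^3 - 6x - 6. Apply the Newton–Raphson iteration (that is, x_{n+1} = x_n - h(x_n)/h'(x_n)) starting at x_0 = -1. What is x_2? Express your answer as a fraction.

-449/549

h'(x) = -6x^2 - 6.
h(-1) = 2, h'(-1) = -12, so x_1 = (-1) - 2/(-12) = -5/6.
h(-5/6) = 17/108, h'(-5/6) = -61/6, so x_2 = (-5/6) - (17/108)/(-61/6) = -449/549.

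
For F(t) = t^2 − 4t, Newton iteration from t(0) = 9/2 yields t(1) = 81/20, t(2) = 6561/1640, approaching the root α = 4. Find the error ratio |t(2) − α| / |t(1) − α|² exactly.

10/41

t(1) − α = 81/20 − 4 = 1/20, so |t(1) − α| = 1/20.
t(2) − α = 6561/1640 − 4 = 1/1640, so |t(2) − α| = 1/1640.
|t(1) − α|² = 1/400.
Ratio = (1/1640) / (1/400) = 10/41.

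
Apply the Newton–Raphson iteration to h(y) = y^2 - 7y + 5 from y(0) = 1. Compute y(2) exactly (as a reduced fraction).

109/135

h'(y) = 2y - 7.
h(1) = -1, h'(1) = -5, so y(1) = 1 - (-1)/(-5) = 4/5.
h(4/5) = 1/25, h'(4/5) = -27/5, so y(2) = (4/5) - (1/25)/(-27/5) = 109/135.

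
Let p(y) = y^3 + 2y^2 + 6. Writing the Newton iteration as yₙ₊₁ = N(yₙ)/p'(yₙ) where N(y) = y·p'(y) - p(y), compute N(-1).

-6

p'(y) = 3y^2 + 4y.
N(y) = y·p'(y) - p(y) = y·(3y^2 + 4y) - (y^3 + 2y^2 + 6) = 2y^3 + 2y^2 - 6.
N(-1) = -6.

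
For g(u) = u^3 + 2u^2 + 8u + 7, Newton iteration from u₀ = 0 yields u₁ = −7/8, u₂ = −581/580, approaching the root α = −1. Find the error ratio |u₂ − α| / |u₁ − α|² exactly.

16/145

u₁ − α = −7/8 − (−1) = −7/8 + 1 = 1/8, so |u₁ − α| = 1/8.
u₂ − α = −581/580 − (−1) = −581/580 + 1 = −1/580, so |u₂ − α| = 1/580.
|u₁ − α|² = 1/64.
Ratio = (1/580) / (1/64) = 16/145.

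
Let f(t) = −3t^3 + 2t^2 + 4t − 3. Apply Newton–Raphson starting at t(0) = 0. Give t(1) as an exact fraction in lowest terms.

3/4

f'(t) = −9t^2 + 4t + 4.
f(0) = −3, f'(0) = 4, so t(1) = 0 − (−3)/4 = 3/4.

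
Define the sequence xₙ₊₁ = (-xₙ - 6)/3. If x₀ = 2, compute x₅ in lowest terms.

-368/243

x₁ = (-2 - 6)/3 = -8/3.
x₂ = (-(-8/3) - 6)/3 = -10/9.
x₃ = (-(-10/9) - 6)/3 = -44/27.
x₄ = (-(-44/27) - 6)/3 = -118/81.
x₅ = (-(-118/81) - 6)/3 = -368/243.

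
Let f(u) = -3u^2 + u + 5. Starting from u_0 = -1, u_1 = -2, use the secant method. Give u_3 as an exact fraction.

f(-1) = 1, f(-2) = -9. u_2 = (-2) - (-9)·((-2) - (-1))/((-9) - 1) = -11/10.
f(-2) = -9, f(-11/10) = 27/100. u_3 = (-11/10) - (27/100)·((-11/10) - (-2))/((27/100) - (-9)) = -116/103.

-116/103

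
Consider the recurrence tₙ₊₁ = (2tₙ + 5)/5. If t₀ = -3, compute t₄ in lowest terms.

t₁ = (2·(-3) + 5)/5 = -1/5.
t₂ = (2·(-1/5) + 5)/5 = 23/25.
t₃ = (2·(23/25) + 5)/5 = 171/125.
t₄ = (2·(171/125) + 5)/5 = 967/625.

967/625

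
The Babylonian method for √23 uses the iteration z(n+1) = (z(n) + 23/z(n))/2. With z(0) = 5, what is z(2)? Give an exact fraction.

z(1) = (5 + 23/5)/2 = 24/5.
z(2) = (24/5 + 23/(24/5))/2 = 1151/240.

1151/240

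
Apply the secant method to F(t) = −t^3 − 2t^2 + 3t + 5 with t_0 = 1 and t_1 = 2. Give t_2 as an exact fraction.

F(1) = 5, F(2) = −5. t_2 = 2 − (−5)·(2 − 1)/((−5) − 5) = 3/2.

3/2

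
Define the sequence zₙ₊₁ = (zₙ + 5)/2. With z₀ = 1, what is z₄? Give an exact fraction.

19/4

z₁ = (1 + 5)/2 = 3.
z₂ = (3 + 5)/2 = 4.
z₃ = (4 + 5)/2 = 9/2.
z₄ = ((9/2) + 5)/2 = 19/4.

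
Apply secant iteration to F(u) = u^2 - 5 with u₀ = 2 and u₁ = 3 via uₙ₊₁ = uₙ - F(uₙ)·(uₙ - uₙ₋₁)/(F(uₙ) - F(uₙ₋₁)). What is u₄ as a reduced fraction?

161/72

F(2) = -1, F(3) = 4. u₂ = 3 - 4·(3 - 2)/(4 - (-1)) = 11/5.
F(3) = 4, F(11/5) = -4/25. u₃ = (11/5) - (-4/25)·((11/5) - 3)/((-4/25) - 4) = 29/13.
F(11/5) = -4/25, F(29/13) = -4/169. u₄ = (29/13) - (-4/169)·((29/13) - (11/5))/((-4/169) - (-4/25)) = 161/72.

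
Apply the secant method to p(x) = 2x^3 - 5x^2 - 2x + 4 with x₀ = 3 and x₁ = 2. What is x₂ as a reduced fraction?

p(3) = 7, p(2) = -4. x₂ = 2 - (-4)·(2 - 3)/((-4) - 7) = 26/11.

26/11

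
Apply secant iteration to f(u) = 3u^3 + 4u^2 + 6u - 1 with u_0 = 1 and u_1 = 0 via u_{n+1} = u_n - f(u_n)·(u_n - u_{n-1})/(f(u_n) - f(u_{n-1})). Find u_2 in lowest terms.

f(1) = 12, f(0) = -1. u_2 = 0 - (-1)·(0 - 1)/((-1) - 12) = 1/13.

1/13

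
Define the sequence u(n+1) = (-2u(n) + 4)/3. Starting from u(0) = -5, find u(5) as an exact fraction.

380/243

u(1) = (-2·(-5) + 4)/3 = 14/3.
u(2) = (-2·(14/3) + 4)/3 = -16/9.
u(3) = (-2·(-16/9) + 4)/3 = 68/27.
u(4) = (-2·(68/27) + 4)/3 = -28/81.
u(5) = (-2·(-28/81) + 4)/3 = 380/243.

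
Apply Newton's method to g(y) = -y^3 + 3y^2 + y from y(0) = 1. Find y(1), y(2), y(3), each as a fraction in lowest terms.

y(1) = 1/4, y(2) = 5/74, y(3) = 2650/281977

g'(y) = -3y^2 + 6y + 1.
g(1) = 3, g'(1) = 4, so y(1) = 1 - 3/4 = 1/4.
g(1/4) = 27/64, g'(1/4) = 37/16, so y(2) = (1/4) - (27/64)/(37/16) = 5/74.
g(5/74) = 32805/405224, g'(5/74) = 7621/5476, so y(3) = (5/74) - (32805/405224)/(7621/5476) = 2650/281977.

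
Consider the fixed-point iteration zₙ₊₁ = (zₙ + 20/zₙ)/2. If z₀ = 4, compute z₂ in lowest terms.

161/36

z₁ = (4 + 20/4)/2 = 9/2.
z₂ = (9/2 + 20/(9/2))/2 = 161/36.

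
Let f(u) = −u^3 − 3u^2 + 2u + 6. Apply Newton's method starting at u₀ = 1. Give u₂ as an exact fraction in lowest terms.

7261/5089

f'(u) = −3u^2 − 6u + 2.
f(1) = 4, f'(1) = −7, so u₁ = 1 − 4/(−7) = 11/7.
f(11/7) = −736/343, f'(11/7) = −727/49, so u₂ = (11/7) − (−736/343)/(−727/49) = 7261/5089.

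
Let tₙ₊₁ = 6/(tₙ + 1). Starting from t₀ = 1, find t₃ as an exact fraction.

12/5

t₁ = 6/(1 + 1) = 3.
t₂ = 6/(3 + 1) = 3/2.
t₃ = 6/(3/2 + 1) = 12/5.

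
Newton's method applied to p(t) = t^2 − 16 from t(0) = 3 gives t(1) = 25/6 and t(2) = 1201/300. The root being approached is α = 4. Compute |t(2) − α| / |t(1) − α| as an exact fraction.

1/50

t(1) − α = 25/6 − 4 = 1/6, so |t(1) − α| = 1/6.
t(2) − α = 1201/300 − 4 = 1/300, so |t(2) − α| = 1/300.
Ratio = (1/300) / (1/6) = 1/50.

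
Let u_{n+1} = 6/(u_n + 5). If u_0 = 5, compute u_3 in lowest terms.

u_1 = 6/(5 + 5) = 3/5.
u_2 = 6/(3/5 + 5) = 15/14.
u_3 = 6/(15/14 + 5) = 84/85.

84/85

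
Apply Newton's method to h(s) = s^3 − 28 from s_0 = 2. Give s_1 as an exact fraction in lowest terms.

h'(s) = 3s^2.
h(2) = −20, h'(2) = 12, so s_1 = 2 − (−20)/12 = 11/3.

11/3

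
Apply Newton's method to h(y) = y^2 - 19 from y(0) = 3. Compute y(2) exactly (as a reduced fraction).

h'(y) = 2y.
h(3) = -10, h'(3) = 6, so y(1) = 3 - (-10)/6 = 14/3.
h(14/3) = 25/9, h'(14/3) = 28/3, so y(2) = (14/3) - (25/9)/(28/3) = 367/84.

367/84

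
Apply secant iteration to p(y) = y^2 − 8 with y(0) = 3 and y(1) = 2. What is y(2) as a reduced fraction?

14/5

p(3) = 1, p(2) = −4. y(2) = 2 − (−4)·(2 − 3)/((−4) − 1) = 14/5.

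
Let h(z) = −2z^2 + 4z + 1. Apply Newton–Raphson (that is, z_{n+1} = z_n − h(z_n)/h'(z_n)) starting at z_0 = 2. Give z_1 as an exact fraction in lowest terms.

9/4

h'(z) = −4z + 4.
h(2) = 1, h'(2) = −4, so z_1 = 2 − 1/(−4) = 9/4.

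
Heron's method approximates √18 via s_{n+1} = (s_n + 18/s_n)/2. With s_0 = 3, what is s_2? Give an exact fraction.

s_1 = (3 + 18/3)/2 = 9/2.
s_2 = (9/2 + 18/(9/2))/2 = 17/4.

17/4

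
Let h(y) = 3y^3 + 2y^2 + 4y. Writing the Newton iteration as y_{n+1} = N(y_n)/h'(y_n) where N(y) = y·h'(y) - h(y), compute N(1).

h'(y) = 9y^2 + 4y + 4.
N(y) = y·h'(y) - h(y) = y·(9y^2 + 4y + 4) - (3y^3 + 2y^2 + 4y) = 6y^3 + 2y^2.
N(1) = 8.

8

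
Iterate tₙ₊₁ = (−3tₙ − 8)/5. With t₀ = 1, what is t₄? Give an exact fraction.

−463/625

t₁ = (−3·1 − 8)/5 = −11/5.
t₂ = (−3·(−11/5) − 8)/5 = −7/25.
t₃ = (−3·(−7/25) − 8)/5 = −179/125.
t₄ = (−3·(−179/125) − 8)/5 = −463/625.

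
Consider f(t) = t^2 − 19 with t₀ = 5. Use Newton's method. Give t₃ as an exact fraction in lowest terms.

f'(t) = 2t.
f(5) = 6, f'(5) = 10, so t₁ = 5 − 6/10 = 22/5.
f(22/5) = 9/25, f'(22/5) = 44/5, so t₂ = (22/5) − (9/25)/(44/5) = 959/220.
f(959/220) = 81/48400, f'(959/220) = 959/110, so t₃ = (959/220) − (81/48400)/(959/110) = 1839281/421960.

1839281/421960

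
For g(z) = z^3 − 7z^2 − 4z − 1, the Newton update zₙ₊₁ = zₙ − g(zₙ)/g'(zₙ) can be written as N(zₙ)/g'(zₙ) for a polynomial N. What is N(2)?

g'(z) = 3z^2 − 14z − 4.
N(z) = z·g'(z) − g(z) = z·(3z^2 − 14z − 4) − (z^3 − 7z^2 − 4z − 1) = 2z^3 − 7z^2 + 1.
N(2) = −11.

−11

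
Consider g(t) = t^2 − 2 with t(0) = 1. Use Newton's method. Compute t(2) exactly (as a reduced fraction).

g'(t) = 2t.
g(1) = −1, g'(1) = 2, so t(1) = 1 − (−1)/2 = 3/2.
g(3/2) = 1/4, g'(3/2) = 3, so t(2) = (3/2) − (1/4)/3 = 17/12.

17/12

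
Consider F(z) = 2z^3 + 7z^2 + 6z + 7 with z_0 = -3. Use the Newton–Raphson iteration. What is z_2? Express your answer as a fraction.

-32819/11394

F'(z) = 6z^2 + 14z + 6.
F(-3) = -2, F'(-3) = 18, so z_1 = (-3) - (-2)/18 = -26/9.
F(-26/9) = -97/729, F'(-26/9) = 422/27, so z_2 = (-26/9) - (-97/729)/(422/27) = -32819/11394.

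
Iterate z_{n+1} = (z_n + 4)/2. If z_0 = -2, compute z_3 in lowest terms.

13/4

z_1 = ((-2) + 4)/2 = 1.
z_2 = (1 + 4)/2 = 5/2.
z_3 = ((5/2) + 4)/2 = 13/4.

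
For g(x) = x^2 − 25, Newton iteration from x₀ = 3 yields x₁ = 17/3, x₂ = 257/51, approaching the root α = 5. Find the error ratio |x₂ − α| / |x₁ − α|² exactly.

x₁ − α = 17/3 − 5 = 2/3, so |x₁ − α| = 2/3.
x₂ − α = 257/51 − 5 = 2/51, so |x₂ − α| = 2/51.
|x₁ − α|² = 4/9.
Ratio = (2/51) / (4/9) = 3/34.

3/34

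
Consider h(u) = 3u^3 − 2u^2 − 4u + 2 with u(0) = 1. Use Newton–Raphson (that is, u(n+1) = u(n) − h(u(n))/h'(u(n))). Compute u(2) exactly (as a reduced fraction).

19/12

h'(u) = 9u^2 − 4u − 4.
h(1) = −1, h'(1) = 1, so u(1) = 1 − (−1)/1 = 2.
h(2) = 10, h'(2) = 24, so u(2) = 2 − 10/24 = 19/12.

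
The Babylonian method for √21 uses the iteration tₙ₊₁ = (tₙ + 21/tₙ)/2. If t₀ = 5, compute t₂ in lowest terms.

527/115

t₁ = (5 + 21/5)/2 = 23/5.
t₂ = (23/5 + 21/(23/5))/2 = 527/115.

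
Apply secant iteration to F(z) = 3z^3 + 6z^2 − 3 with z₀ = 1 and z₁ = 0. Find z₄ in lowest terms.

F(1) = 6, F(0) = −3. z₂ = 0 − (−3)·(0 − 1)/((−3) − 6) = 1/3.
F(0) = −3, F(1/3) = −20/9. z₃ = (1/3) − (−20/9)·((1/3) − 0)/((−20/9) − (−3)) = 9/7.
F(1/3) = −20/9, F(9/7) = 4560/343. z₄ = (9/7) − (4560/343)·((9/7) − (1/3))/((4560/343) − (−20/9)) = 225/479.

225/479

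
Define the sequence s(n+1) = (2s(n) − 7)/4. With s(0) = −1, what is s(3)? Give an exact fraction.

s(1) = (2·(−1) − 7)/4 = −9/4.
s(2) = (2·(−9/4) − 7)/4 = −23/8.
s(3) = (2·(−23/8) − 7)/4 = −51/16.

−51/16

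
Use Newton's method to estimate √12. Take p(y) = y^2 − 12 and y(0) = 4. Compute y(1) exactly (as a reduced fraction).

p'(y) = 2y.
p(4) = 4, p'(4) = 8, so y(1) = 4 − 4/8 = 7/2.

7/2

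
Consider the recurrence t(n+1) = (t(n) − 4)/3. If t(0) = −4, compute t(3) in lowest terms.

−56/27

t(1) = ((−4) − 4)/3 = −8/3.
t(2) = ((−8/3) − 4)/3 = −20/9.
t(3) = ((−20/9) − 4)/3 = −56/27.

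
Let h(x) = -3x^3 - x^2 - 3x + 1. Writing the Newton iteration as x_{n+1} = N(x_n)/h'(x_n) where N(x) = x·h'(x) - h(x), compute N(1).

-8

h'(x) = -9x^2 - 2x - 3.
N(x) = x·h'(x) - h(x) = x·(-9x^2 - 2x - 3) - (-3x^3 - x^2 - 3x + 1) = -6x^3 - x^2 - 1.
N(1) = -8.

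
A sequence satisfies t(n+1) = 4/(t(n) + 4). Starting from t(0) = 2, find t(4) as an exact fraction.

34/41

t(1) = 4/(2 + 4) = 2/3.
t(2) = 4/(2/3 + 4) = 6/7.
t(3) = 4/(6/7 + 4) = 14/17.
t(4) = 4/(14/17 + 4) = 34/41.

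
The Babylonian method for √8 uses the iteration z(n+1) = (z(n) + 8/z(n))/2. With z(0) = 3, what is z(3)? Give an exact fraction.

665857/235416

z(1) = (3 + 8/3)/2 = 17/6.
z(2) = (17/6 + 8/(17/6))/2 = 577/204.
z(3) = (577/204 + 8/(577/204))/2 = 665857/235416.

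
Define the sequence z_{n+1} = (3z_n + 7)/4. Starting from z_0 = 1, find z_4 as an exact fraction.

z_1 = (3·1 + 7)/4 = 5/2.
z_2 = (3·(5/2) + 7)/4 = 29/8.
z_3 = (3·(29/8) + 7)/4 = 143/32.
z_4 = (3·(143/32) + 7)/4 = 653/128.

653/128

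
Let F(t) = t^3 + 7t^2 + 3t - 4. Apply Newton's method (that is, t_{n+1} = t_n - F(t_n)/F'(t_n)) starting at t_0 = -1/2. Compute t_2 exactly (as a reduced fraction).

F'(t) = 3t^2 + 14t + 3.
F(-1/2) = -31/8, F'(-1/2) = -13/4, so t_1 = (-1/2) - (-31/8)/(-13/4) = -22/13.
F(-22/13) = 13454/2197, F'(-22/13) = -2045/169, so t_2 = (-22/13) - (13454/2197)/(-2045/169) = -31536/26585.

-31536/26585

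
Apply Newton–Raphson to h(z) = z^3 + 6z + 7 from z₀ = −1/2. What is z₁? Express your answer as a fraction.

h'(z) = 3z^2 + 6.
h(−1/2) = 31/8, h'(−1/2) = 27/4, so z₁ = (−1/2) − (31/8)/(27/4) = −29/27.

−29/27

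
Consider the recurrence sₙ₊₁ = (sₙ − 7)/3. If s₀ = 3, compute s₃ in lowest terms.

s₁ = (3 − 7)/3 = −4/3.
s₂ = ((−4/3) − 7)/3 = −25/9.
s₃ = ((−25/9) − 7)/3 = −88/27.

−88/27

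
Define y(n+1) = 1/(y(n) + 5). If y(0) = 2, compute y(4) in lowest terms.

187/971

y(1) = 1/(2 + 5) = 1/7.
y(2) = 1/(1/7 + 5) = 7/36.
y(3) = 1/(7/36 + 5) = 36/187.
y(4) = 1/(36/187 + 5) = 187/971.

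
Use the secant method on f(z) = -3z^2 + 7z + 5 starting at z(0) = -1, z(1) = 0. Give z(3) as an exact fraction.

f(-1) = -5, f(0) = 5. z(2) = 0 - 5·(0 - (-1))/(5 - (-5)) = -1/2.
f(0) = 5, f(-1/2) = 3/4. z(3) = (-1/2) - (3/4)·((-1/2) - 0)/((3/4) - 5) = -10/17.

-10/17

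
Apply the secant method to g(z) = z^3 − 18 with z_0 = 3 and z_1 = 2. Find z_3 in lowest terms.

7377/2786

g(3) = 9, g(2) = −10. z_2 = 2 − (−10)·(2 − 3)/((−10) − 9) = 48/19.
g(2) = −10, g(48/19) = −12870/6859. z_3 = (48/19) − (−12870/6859)·((48/19) − 2)/((−12870/6859) − (−10)) = 7377/2786.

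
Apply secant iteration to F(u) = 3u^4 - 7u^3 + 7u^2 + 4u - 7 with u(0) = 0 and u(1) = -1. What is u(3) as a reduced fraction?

-42889/56071

F(0) = -7, F(-1) = 6. u(2) = (-1) - 6·((-1) - 0)/(6 - (-7)) = -7/13.
F(-1) = 6, F(-7/13) = -165060/28561. u(3) = (-7/13) - (-165060/28561)·((-7/13) - (-1))/((-165060/28561) - 6) = -42889/56071.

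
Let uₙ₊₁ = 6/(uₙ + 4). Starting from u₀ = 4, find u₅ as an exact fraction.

u₁ = 6/(4 + 4) = 3/4.
u₂ = 6/(3/4 + 4) = 24/19.
u₃ = 6/(24/19 + 4) = 57/50.
u₄ = 6/(57/50 + 4) = 300/257.
u₅ = 6/(300/257 + 4) = 771/664.

771/664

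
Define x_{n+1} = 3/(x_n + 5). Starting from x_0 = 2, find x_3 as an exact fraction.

x_1 = 3/(2 + 5) = 3/7.
x_2 = 3/(3/7 + 5) = 21/38.
x_3 = 3/(21/38 + 5) = 114/211.

114/211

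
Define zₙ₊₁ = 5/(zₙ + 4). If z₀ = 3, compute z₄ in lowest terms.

z₁ = 5/(3 + 4) = 5/7.
z₂ = 5/(5/7 + 4) = 35/33.
z₃ = 5/(35/33 + 4) = 165/167.
z₄ = 5/(165/167 + 4) = 835/833.

835/833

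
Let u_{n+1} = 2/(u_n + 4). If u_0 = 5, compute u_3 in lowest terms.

u_1 = 2/(5 + 4) = 2/9.
u_2 = 2/(2/9 + 4) = 9/19.
u_3 = 2/(9/19 + 4) = 38/85.

38/85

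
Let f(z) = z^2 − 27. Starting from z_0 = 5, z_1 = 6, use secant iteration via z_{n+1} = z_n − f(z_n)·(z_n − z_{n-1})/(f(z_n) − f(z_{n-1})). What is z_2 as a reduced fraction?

f(5) = −2, f(6) = 9. z_2 = 6 − 9·(6 − 5)/(9 − (−2)) = 57/11.

57/11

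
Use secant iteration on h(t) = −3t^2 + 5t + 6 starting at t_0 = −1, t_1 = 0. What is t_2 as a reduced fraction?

h(−1) = −2, h(0) = 6. t_2 = 0 − 6·(0 − (−1))/(6 − (−2)) = −3/4.

−3/4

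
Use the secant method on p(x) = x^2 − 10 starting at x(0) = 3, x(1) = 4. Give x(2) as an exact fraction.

p(3) = −1, p(4) = 6. x(2) = 4 − 6·(4 − 3)/(6 − (−1)) = 22/7.

22/7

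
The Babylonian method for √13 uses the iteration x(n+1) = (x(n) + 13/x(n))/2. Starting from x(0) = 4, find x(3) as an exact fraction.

x(1) = (4 + 13/4)/2 = 29/8.
x(2) = (29/8 + 13/(29/8))/2 = 1673/464.
x(3) = (1673/464 + 13/(1673/464))/2 = 5597777/1552544.

5597777/1552544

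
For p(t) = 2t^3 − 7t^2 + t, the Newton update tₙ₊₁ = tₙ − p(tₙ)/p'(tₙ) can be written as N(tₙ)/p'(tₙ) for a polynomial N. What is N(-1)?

−11

p'(t) = 6t^2 − 14t + 1.
N(t) = t·p'(t) − p(t) = t·(6t^2 − 14t + 1) − (2t^3 − 7t^2 + t) = 4t^3 − 7t^2.
N(-1) = −11.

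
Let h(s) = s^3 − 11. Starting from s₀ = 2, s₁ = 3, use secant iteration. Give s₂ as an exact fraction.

h(2) = −3, h(3) = 16. s₂ = 3 − 16·(3 − 2)/(16 − (−3)) = 41/19.

41/19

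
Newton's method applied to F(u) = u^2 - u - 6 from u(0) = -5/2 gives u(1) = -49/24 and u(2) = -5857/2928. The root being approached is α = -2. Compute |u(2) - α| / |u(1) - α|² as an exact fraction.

12/61

u(1) - α = -49/24 - (-2) = -49/24 + 2 = -1/24, so |u(1) - α| = 1/24.
u(2) - α = -5857/2928 - (-2) = -5857/2928 + 2 = -1/2928, so |u(2) - α| = 1/2928.
|u(1) - α|² = 1/576.
Ratio = (1/2928) / (1/576) = 12/61.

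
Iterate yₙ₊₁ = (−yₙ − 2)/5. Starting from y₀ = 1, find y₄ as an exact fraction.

−207/625

y₁ = (−1 − 2)/5 = −3/5.
y₂ = (−(−3/5) − 2)/5 = −7/25.
y₃ = (−(−7/25) − 2)/5 = −43/125.
y₄ = (−(−43/125) − 2)/5 = −207/625.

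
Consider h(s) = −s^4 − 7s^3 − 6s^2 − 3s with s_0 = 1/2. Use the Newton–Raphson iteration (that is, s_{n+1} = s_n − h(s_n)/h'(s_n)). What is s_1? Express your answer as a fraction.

h'(s) = −4s^3 − 21s^2 − 12s − 3.
h(1/2) = −63/16, h'(1/2) = −59/4, so s_1 = (1/2) − (−63/16)/(−59/4) = 55/236.

55/236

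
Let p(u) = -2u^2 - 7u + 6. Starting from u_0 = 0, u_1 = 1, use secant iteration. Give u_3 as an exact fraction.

p(0) = 6, p(1) = -3. u_2 = 1 - (-3)·(1 - 0)/((-3) - 6) = 2/3.
p(1) = -3, p(2/3) = 4/9. u_3 = (2/3) - (4/9)·((2/3) - 1)/((4/9) - (-3)) = 22/31.

22/31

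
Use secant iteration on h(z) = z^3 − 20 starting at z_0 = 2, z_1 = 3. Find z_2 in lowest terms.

h(2) = −12, h(3) = 7. z_2 = 3 − 7·(3 − 2)/(7 − (−12)) = 50/19.

50/19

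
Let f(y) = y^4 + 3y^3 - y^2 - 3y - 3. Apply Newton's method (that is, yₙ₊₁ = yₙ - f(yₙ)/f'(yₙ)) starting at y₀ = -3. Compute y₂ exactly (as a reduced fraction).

-394163/126688

f'(y) = 4y^3 + 9y^2 - 2y - 3.
f(-3) = -3, f'(-3) = -24, so y₁ = (-3) - (-3)/(-24) = -25/8.
f(-25/8) = 1737/4096, f'(-25/8) = -3959/128, so y₂ = (-25/8) - (1737/4096)/(-3959/128) = -394163/126688.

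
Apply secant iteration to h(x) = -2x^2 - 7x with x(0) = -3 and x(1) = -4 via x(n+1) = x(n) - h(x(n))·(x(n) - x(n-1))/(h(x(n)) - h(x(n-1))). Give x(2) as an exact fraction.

-24/7

h(-3) = 3, h(-4) = -4. x(2) = (-4) - (-4)·((-4) - (-3))/((-4) - 3) = -24/7.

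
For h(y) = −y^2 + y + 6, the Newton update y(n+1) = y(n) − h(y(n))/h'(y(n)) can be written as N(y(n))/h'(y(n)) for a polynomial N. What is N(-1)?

h'(y) = −2y + 1.
N(y) = y·h'(y) − h(y) = y·(−2y + 1) − (−y^2 + y + 6) = −y^2 − 6.
N(-1) = −7.

−7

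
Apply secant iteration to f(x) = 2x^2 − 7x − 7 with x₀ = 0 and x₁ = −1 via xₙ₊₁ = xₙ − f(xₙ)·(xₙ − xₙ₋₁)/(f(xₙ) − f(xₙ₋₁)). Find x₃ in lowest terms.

−77/95

f(0) = −7, f(−1) = 2. x₂ = (−1) − 2·((−1) − 0)/(2 − (−7)) = −7/9.
f(−1) = 2, f(−7/9) = −28/81. x₃ = (−7/9) − (−28/81)·((−7/9) − (−1))/((−28/81) − 2) = −77/95.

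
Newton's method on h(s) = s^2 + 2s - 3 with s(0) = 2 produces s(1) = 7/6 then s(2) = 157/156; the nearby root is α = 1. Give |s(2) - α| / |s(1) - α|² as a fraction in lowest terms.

3/13

s(1) - α = 7/6 - 1 = 1/6, so |s(1) - α| = 1/6.
s(2) - α = 157/156 - 1 = 1/156, so |s(2) - α| = 1/156.
|s(1) - α|² = 1/36.
Ratio = (1/156) / (1/36) = 3/13.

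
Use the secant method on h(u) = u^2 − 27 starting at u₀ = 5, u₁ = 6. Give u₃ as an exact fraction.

213/41

h(5) = −2, h(6) = 9. u₂ = 6 − 9·(6 − 5)/(9 − (−2)) = 57/11.
h(6) = 9, h(57/11) = −18/121. u₃ = (57/11) − (−18/121)·((57/11) − 6)/((−18/121) − 9) = 213/41.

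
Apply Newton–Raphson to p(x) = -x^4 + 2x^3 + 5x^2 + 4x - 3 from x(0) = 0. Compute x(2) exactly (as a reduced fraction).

1677/3376

p'(x) = -4x^3 + 6x^2 + 10x + 4.
p(0) = -3, p'(0) = 4, so x(1) = 0 - (-3)/4 = 3/4.
p(3/4) = 855/256, p'(3/4) = 211/16, so x(2) = (3/4) - (855/256)/(211/16) = 1677/3376.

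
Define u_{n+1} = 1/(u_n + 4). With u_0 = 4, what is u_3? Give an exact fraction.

33/140

u_1 = 1/(4 + 4) = 1/8.
u_2 = 1/(1/8 + 4) = 8/33.
u_3 = 1/(8/33 + 4) = 33/140.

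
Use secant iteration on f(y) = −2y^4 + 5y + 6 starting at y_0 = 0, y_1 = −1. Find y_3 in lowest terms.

f(0) = 6, f(−1) = −1. y_2 = (−1) − (−1)·((−1) − 0)/((−1) − 6) = −6/7.
f(−1) = −1, f(−6/7) = 1524/2401. y_3 = (−6/7) − (1524/2401)·((−6/7) − (−1))/((1524/2401) − (−1)) = −3582/3925.

−3582/3925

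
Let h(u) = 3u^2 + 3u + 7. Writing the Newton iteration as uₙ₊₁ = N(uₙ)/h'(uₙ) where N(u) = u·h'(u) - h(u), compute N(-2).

5

h'(u) = 6u + 3.
N(u) = u·h'(u) - h(u) = u·(6u + 3) - (3u^2 + 3u + 7) = 3u^2 - 7.
N(-2) = 5.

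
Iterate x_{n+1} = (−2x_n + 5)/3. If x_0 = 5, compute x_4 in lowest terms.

145/81

x_1 = (−2·5 + 5)/3 = −5/3.
x_2 = (−2·(−5/3) + 5)/3 = 25/9.
x_3 = (−2·(25/9) + 5)/3 = −5/27.
x_4 = (−2·(−5/27) + 5)/3 = 145/81.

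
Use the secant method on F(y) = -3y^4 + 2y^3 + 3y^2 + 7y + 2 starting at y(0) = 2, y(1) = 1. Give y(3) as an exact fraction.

F(2) = -4, F(1) = 11. y(2) = 1 - 11·(1 - 2)/(11 - (-4)) = 26/15.
F(1) = 11, F(26/15) = 109384/16875. y(3) = (26/15) - (109384/16875)·((26/15) - 1)/((109384/16875) - 11) = 19306/6931.

19306/6931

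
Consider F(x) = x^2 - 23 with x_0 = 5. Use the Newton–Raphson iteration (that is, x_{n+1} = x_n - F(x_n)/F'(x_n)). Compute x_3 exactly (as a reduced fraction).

2649601/552480

F'(x) = 2x.
F(5) = 2, F'(5) = 10, so x_1 = 5 - 2/10 = 24/5.
F(24/5) = 1/25, F'(24/5) = 48/5, so x_2 = (24/5) - (1/25)/(48/5) = 1151/240.
F(1151/240) = 1/57600, F'(1151/240) = 1151/120, so x_3 = (1151/240) - (1/57600)/(1151/120) = 2649601/552480.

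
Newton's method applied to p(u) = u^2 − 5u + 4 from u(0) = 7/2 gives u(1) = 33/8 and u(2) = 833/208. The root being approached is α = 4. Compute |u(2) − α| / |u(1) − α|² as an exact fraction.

u(1) − α = 33/8 − 4 = 1/8, so |u(1) − α| = 1/8.
u(2) − α = 833/208 − 4 = 1/208, so |u(2) − α| = 1/208.
|u(1) − α|² = 1/64.
Ratio = (1/208) / (1/64) = 4/13.

4/13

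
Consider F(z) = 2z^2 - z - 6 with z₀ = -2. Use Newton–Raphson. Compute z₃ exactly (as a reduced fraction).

F'(z) = 4z - 1.
F(-2) = 4, F'(-2) = -9, so z₁ = (-2) - 4/(-9) = -14/9.
F(-14/9) = 32/81, F'(-14/9) = -65/9, so z₂ = (-14/9) - (32/81)/(-65/9) = -878/585.
F(-878/585) = 2048/342225, F'(-878/585) = -4097/585, so z₃ = (-878/585) - (2048/342225)/(-4097/585) = -3595118/2396745.

-3595118/2396745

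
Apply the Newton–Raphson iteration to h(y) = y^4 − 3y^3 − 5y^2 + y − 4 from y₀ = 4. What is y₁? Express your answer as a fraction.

h'(y) = 4y^3 − 9y^2 − 10y + 1.
h(4) = −16, h'(4) = 73, so y₁ = 4 − (−16)/73 = 308/73.

308/73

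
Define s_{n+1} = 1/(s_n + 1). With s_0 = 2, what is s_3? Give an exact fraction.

s_1 = 1/(2 + 1) = 1/3.
s_2 = 1/(1/3 + 1) = 3/4.
s_3 = 1/(3/4 + 1) = 4/7.

4/7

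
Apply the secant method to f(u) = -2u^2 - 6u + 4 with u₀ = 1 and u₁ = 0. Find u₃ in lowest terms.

4/7

f(1) = -4, f(0) = 4. u₂ = 0 - 4·(0 - 1)/(4 - (-4)) = 1/2.
f(0) = 4, f(1/2) = 1/2. u₃ = (1/2) - (1/2)·((1/2) - 0)/((1/2) - 4) = 4/7.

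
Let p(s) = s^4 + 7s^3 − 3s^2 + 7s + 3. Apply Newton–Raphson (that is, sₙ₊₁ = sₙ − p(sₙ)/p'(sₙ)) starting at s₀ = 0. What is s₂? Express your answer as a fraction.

p'(s) = 4s^3 + 21s^2 − 6s + 7.
p(0) = 3, p'(0) = 7, so s₁ = 0 − 3/7 = −3/7.
p(−3/7) = −2565/2401, p'(−3/7) = 4498/343, so s₂ = (−3/7) − (−2565/2401)/(4498/343) = −10929/31486.

−10929/31486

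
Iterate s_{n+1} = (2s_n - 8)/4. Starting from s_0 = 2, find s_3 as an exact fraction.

-13/4

s_1 = (2·2 - 8)/4 = -1.
s_2 = (2·(-1) - 8)/4 = -5/2.
s_3 = (2·(-5/2) - 8)/4 = -13/4.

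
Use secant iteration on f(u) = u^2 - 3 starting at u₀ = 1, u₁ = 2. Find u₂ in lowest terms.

f(1) = -2, f(2) = 1. u₂ = 2 - 1·(2 - 1)/(1 - (-2)) = 5/3.

5/3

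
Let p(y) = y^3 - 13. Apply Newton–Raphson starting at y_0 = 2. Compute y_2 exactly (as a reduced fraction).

35621/15138

p'(y) = 3y^2.
p(2) = -5, p'(2) = 12, so y_1 = 2 - (-5)/12 = 29/12.
p(29/12) = 1925/1728, p'(29/12) = 841/48, so y_2 = (29/12) - (1925/1728)/(841/48) = 35621/15138.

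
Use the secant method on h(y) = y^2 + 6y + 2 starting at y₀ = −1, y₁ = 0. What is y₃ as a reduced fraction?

h(−1) = −3, h(0) = 2. y₂ = 0 − 2·(0 − (−1))/(2 − (−3)) = −2/5.
h(0) = 2, h(−2/5) = −6/25. y₃ = (−2/5) − (−6/25)·((−2/5) − 0)/((−6/25) − 2) = −5/14.

−5/14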